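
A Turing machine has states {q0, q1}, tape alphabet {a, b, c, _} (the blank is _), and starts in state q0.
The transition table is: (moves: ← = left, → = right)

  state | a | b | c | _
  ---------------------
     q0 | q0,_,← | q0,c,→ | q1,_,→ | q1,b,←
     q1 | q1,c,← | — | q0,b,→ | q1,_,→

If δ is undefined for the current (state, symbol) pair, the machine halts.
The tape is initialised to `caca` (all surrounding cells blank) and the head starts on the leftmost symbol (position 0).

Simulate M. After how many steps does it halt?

9

state=q0 head=0 tape=[c]aca_   (q0,c)→(q1,_,→)
state=q1 head=1 tape=_[a]ca_   (q1,a)→(q1,c,←)
state=q1 head=0 tape=[_]cca_   (q1,_)→(q1,_,→)
state=q1 head=1 tape=_[c]ca_   (q1,c)→(q0,b,→)
state=q0 head=2 tape=_b[c]a_   (q0,c)→(q1,_,→)
state=q1 head=3 tape=_b_[a]_   (q1,a)→(q1,c,←)
state=q1 head=2 tape=_b[_]c_   (q1,_)→(q1,_,→)
state=q1 head=3 tape=_b_[c]_   (q1,c)→(q0,b,→)
state=q0 head=4 tape=_b_b[_]   (q0,_)→(q1,b,←)
state=q1 head=3 tape=_b_[b]b
M halts after 9 transitions.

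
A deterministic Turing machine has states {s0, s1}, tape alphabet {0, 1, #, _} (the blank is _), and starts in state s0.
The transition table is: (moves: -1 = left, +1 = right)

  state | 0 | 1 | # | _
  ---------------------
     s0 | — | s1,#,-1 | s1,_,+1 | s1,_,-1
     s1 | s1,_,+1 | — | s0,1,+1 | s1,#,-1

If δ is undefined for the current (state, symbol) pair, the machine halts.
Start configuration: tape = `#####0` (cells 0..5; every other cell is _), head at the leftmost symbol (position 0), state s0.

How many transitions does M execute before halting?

s0 | [#]####0_   read # → write _, move +1, go to s1
s1 | _[#]###0_   read # → write 1, move +1, go to s0
s0 | _1[#]##0_   read # → write _, move +1, go to s1
s1 | _1_[#]#0_   read # → write 1, move +1, go to s0
s0 | _1_1[#]0_   read # → write _, move +1, go to s1
s1 | _1_1_[0]_   read 0 → write _, move +1, go to s1
s1 | _1_1__[_]   read _ → write #, move -1, go to s1
s1 | _1_1_[_]#   read _ → write #, move -1, go to s1
s1 | _1_1[_]##   read _ → write #, move -1, go to s1
s1 | _1_[1]###
M halts after 9 transitions.

9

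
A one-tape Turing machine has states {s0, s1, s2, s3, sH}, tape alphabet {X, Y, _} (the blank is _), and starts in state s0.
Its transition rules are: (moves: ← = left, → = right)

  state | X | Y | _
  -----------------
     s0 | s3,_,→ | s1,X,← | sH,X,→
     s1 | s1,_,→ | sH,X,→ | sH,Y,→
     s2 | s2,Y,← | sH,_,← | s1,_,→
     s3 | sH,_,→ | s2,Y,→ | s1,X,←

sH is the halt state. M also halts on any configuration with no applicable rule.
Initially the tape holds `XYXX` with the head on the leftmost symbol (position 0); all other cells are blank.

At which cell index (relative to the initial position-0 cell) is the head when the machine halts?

state=s0 head=0 tape=[X]YXX   (s0,X)→(s3,_,→)
state=s3 head=1 tape=_[Y]XX   (s3,Y)→(s2,Y,→)
state=s2 head=2 tape=_Y[X]X   (s2,X)→(s2,Y,←)
state=s2 head=1 tape=_[Y]YX   (s2,Y)→(sH,_,←)
state=sH head=0 tape=[_]_YX
At halt the head is at cell 0.

0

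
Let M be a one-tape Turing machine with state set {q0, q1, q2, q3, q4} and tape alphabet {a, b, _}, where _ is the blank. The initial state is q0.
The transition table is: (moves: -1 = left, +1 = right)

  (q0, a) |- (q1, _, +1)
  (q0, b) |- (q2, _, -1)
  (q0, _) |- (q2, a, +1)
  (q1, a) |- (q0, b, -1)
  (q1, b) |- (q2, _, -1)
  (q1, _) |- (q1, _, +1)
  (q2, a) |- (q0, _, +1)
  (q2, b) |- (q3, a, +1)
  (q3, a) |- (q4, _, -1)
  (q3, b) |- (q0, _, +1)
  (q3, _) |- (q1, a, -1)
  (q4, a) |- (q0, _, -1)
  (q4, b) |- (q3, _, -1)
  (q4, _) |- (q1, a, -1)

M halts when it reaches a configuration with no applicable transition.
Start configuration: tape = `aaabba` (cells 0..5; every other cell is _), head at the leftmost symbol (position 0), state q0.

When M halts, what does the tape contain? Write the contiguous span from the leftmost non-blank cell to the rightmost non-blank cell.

q0 | [a]aabba   read a → write _, move +1, go to q1
q1 | _[a]abba   read a → write b, move -1, go to q0
q0 | [_]babba   read _ → write a, move +1, go to q2
q2 | a[b]abba   read b → write a, move +1, go to q3
q3 | aa[a]bba   read a → write _, move -1, go to q4
q4 | a[a]_bba   read a → write _, move -1, go to q0
q0 | [a]__bba   read a → write _, move +1, go to q1
q1 | _[_]_bba   read _ → write _, move +1, go to q1
q1 | __[_]bba   read _ → write _, move +1, go to q1
q1 | ___[b]ba   read b → write _, move -1, go to q2
q2 | __[_]_ba
The non-blank tape span at halt is ba.

ba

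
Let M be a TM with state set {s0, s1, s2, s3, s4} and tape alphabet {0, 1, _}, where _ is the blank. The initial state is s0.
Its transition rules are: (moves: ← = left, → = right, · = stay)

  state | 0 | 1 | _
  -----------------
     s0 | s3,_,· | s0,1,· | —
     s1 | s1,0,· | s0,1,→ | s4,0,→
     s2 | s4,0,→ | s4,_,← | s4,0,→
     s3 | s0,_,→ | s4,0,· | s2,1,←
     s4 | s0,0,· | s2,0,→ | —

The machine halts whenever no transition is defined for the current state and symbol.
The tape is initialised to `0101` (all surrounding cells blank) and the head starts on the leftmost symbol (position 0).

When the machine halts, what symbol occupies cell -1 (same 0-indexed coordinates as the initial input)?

s0 | _[0]101_   read 0 → write _, move ·, go to s3
s3 | _[_]101_   read _ → write 1, move ←, go to s2
s2 | [_]1101_   read _ → write 0, move →, go to s4
s4 | 0[1]101_   read 1 → write 0, move →, go to s2
s2 | 00[1]01_   read 1 → write _, move ←, go to s4
s4 | 0[0]_01_   read 0 → write 0, move ·, go to s0
s0 | 0[0]_01_   read 0 → write _, move ·, go to s3
s3 | 0[_]_01_   read _ → write 1, move ←, go to s2
s2 | [0]1_01_   read 0 → write 0, move →, go to s4
s4 | 0[1]_01_   read 1 → write 0, move →, go to s2
s2 | 00[_]01_   read _ → write 0, move →, go to s4
s4 | 000[0]1_   read 0 → write 0, move ·, go to s0
s0 | 000[0]1_   read 0 → write _, move ·, go to s3
s3 | 000[_]1_   read _ → write 1, move ←, go to s2
s2 | 00[0]11_   read 0 → write 0, move →, go to s4
s4 | 000[1]1_   read 1 → write 0, move →, go to s2
s2 | 0000[1]_   read 1 → write _, move ←, go to s4
s4 | 000[0]__   read 0 → write 0, move ·, go to s0
s0 | 000[0]__   read 0 → write _, move ·, go to s3
s3 | 000[_]__   read _ → write 1, move ←, go to s2
s2 | 00[0]1__   read 0 → write 0, move →, go to s4
s4 | 000[1]__   read 1 → write 0, move →, go to s2
s2 | 0000[_]_   read _ → write 0, move →, go to s4
s4 | 00000[_]
Cell -1 holds 0 when M halts.

0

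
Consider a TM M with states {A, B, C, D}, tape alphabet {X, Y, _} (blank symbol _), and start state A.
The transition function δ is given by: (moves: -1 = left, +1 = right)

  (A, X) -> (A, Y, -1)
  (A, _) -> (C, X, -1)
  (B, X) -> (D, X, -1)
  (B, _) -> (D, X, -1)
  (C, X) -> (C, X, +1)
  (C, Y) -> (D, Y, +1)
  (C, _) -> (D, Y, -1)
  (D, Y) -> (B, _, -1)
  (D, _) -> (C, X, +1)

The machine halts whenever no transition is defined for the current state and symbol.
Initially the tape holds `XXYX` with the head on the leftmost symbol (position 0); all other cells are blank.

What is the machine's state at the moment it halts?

A | ___[X]XYX   read X → write Y, move -1, go to A
A | __[_]YXYX   read _ → write X, move -1, go to C
C | _[_]XYXYX   read _ → write Y, move -1, go to D
D | [_]YXYXYX   read _ → write X, move +1, go to C
C | X[Y]XYXYX   read Y → write Y, move +1, go to D
D | XY[X]YXYX
No transition is defined for (D, X); M halts in state D.

D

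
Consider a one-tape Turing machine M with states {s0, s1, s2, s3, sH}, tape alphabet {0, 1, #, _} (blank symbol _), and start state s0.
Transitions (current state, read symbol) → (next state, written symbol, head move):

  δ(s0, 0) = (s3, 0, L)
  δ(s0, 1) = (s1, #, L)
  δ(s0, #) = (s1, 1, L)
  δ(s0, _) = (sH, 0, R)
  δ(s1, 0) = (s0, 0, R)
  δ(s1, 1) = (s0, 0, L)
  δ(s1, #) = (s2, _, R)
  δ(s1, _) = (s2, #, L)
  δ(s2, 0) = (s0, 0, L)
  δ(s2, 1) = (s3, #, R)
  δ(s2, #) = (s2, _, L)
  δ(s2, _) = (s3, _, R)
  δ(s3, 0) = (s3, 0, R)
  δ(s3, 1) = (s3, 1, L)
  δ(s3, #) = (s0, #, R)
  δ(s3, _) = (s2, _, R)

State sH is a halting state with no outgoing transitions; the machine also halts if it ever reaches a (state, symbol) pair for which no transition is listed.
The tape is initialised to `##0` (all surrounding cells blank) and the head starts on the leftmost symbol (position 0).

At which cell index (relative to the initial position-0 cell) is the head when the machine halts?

state=s0 head=0 tape=__[#]#0   (s0,#)→(s1,1,L)
state=s1 head=-1 tape=_[_]1#0   (s1,_)→(s2,#,L)
state=s2 head=-2 tape=[_]#1#0   (s2,_)→(s3,_,R)
state=s3 head=-1 tape=_[#]1#0   (s3,#)→(s0,#,R)
state=s0 head=0 tape=_#[1]#0   (s0,1)→(s1,#,L)
state=s1 head=-1 tape=_[#]##0   (s1,#)→(s2,_,R)
state=s2 head=0 tape=__[#]#0   (s2,#)→(s2,_,L)
state=s2 head=-1 tape=_[_]_#0   (s2,_)→(s3,_,R)
state=s3 head=0 tape=__[_]#0   (s3,_)→(s2,_,R)
state=s2 head=1 tape=___[#]0   (s2,#)→(s2,_,L)
state=s2 head=0 tape=__[_]_0   (s2,_)→(s3,_,R)
state=s3 head=1 tape=___[_]0   (s3,_)→(s2,_,R)
state=s2 head=2 tape=____[0]   (s2,0)→(s0,0,L)
state=s0 head=1 tape=___[_]0   (s0,_)→(sH,0,R)
state=sH head=2 tape=___0[0]
At halt the head is at cell 2.

2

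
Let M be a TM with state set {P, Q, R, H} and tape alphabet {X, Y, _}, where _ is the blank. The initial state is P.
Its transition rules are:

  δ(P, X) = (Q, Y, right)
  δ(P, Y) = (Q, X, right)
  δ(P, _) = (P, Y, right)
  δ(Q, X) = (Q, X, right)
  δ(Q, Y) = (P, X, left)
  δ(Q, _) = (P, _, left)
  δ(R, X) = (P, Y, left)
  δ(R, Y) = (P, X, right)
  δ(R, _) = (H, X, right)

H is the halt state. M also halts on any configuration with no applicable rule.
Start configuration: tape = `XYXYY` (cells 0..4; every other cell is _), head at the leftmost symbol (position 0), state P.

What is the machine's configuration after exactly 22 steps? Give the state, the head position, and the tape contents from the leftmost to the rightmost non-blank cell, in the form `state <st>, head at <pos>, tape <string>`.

state=P head=0 tape=[X]YXYY_   (P,X)→(Q,Y,right)
state=Q head=1 tape=Y[Y]XYY_   (Q,Y)→(P,X,left)
state=P head=0 tape=[Y]XXYY_   (P,Y)→(Q,X,right)
state=Q head=1 tape=X[X]XYY_   (Q,X)→(Q,X,right)
state=Q head=2 tape=XX[X]YY_   (Q,X)→(Q,X,right)
state=Q head=3 tape=XXX[Y]Y_   (Q,Y)→(P,X,left)
state=P head=2 tape=XX[X]XY_   (P,X)→(Q,Y,right)
state=Q head=3 tape=XXY[X]Y_   (Q,X)→(Q,X,right)
state=Q head=4 tape=XXYX[Y]_   (Q,Y)→(P,X,left)
state=P head=3 tape=XXY[X]X_   (P,X)→(Q,Y,right)
state=Q head=4 tape=XXYY[X]_   (Q,X)→(Q,X,right)
state=Q head=5 tape=XXYYX[_]   (Q,_)→(P,_,left)
state=P head=4 tape=XXYY[X]_   (P,X)→(Q,Y,right)
state=Q head=5 tape=XXYYY[_]   (Q,_)→(P,_,left)
state=P head=4 tape=XXYY[Y]_   (P,Y)→(Q,X,right)
state=Q head=5 tape=XXYYX[_]   (Q,_)→(P,_,left)
state=P head=4 tape=XXYY[X]_   (P,X)→(Q,Y,right)
state=Q head=5 tape=XXYYY[_]   (Q,_)→(P,_,left)
state=P head=4 tape=XXYY[Y]_   (P,Y)→(Q,X,right)
state=Q head=5 tape=XXYYX[_]   (Q,_)→(P,_,left)
state=P head=4 tape=XXYY[X]_   (P,X)→(Q,Y,right)
state=Q head=5 tape=XXYYY[_]   (Q,_)→(P,_,left)
state=P head=4 tape=XXYY[Y]_
After 22 steps: state P, head at 4, tape XXYYY.

state P, head at 4, tape XXYYY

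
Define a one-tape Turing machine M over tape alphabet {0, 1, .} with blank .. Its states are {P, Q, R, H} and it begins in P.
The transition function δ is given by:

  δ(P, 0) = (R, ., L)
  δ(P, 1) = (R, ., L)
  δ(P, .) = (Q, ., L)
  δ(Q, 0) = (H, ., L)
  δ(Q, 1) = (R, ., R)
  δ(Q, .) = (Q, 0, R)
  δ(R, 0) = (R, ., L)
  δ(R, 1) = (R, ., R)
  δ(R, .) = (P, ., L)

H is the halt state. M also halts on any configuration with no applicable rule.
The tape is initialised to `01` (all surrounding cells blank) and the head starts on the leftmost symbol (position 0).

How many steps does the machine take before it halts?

11

P | ...[0]1.   read 0 → write ., move L, go to R
R | ..[.].1.   read . → write ., move L, go to P
P | .[.]..1.   read . → write ., move L, go to Q
Q | [.]...1.   read . → write 0, move R, go to Q
Q | 0[.]..1.   read . → write 0, move R, go to Q
Q | 00[.].1.   read . → write 0, move R, go to Q
Q | 000[.]1.   read . → write 0, move R, go to Q
Q | 0000[1].   read 1 → write ., move R, go to R
R | 0000.[.]   read . → write ., move L, go to P
P | 0000[.].   read . → write ., move L, go to Q
Q | 000[0]..   read 0 → write ., move L, go to H
H | 00[0]...
M halts after 11 transitions.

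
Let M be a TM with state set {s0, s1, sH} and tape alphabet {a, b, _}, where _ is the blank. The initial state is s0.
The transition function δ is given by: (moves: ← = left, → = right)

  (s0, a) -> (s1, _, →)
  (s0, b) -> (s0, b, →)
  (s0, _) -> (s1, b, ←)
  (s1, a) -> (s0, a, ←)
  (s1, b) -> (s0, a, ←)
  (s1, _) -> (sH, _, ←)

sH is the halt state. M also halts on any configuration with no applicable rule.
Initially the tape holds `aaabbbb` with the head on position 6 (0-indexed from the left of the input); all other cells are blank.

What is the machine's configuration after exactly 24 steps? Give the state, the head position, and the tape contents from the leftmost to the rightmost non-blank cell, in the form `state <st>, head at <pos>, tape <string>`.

s0 | aaabbb[b]_   read b → write b, move →, go to s0
s0 | aaabbbb[_]   read _ → write b, move ←, go to s1
s1 | aaabbb[b]b   read b → write a, move ←, go to s0
s0 | aaabb[b]ab   read b → write b, move →, go to s0
s0 | aaabbb[a]b   read a → write _, move →, go to s1
s1 | aaabbb_[b]   read b → write a, move ←, go to s0
s0 | aaabbb[_]a   read _ → write b, move ←, go to s1
s1 | aaabb[b]ba   read b → write a, move ←, go to s0
s0 | aaab[b]aba   read b → write b, move →, go to s0
s0 | aaabb[a]ba   read a → write _, move →, go to s1
s1 | aaabb_[b]a   read b → write a, move ←, go to s0
s0 | aaabb[_]aa   read _ → write b, move ←, go to s1
s1 | aaab[b]baa   read b → write a, move ←, go to s0
s0 | aaa[b]abaa   read b → write b, move →, go to s0
s0 | aaab[a]baa   read a → write _, move →, go to s1
s1 | aaab_[b]aa   read b → write a, move ←, go to s0
s0 | aaab[_]aaa   read _ → write b, move ←, go to s1
s1 | aaa[b]baaa   read b → write a, move ←, go to s0
s0 | aa[a]abaaa   read a → write _, move →, go to s1
s1 | aa_[a]baaa   read a → write a, move ←, go to s0
s0 | aa[_]abaaa   read _ → write b, move ←, go to s1
s1 | a[a]babaaa   read a → write a, move ←, go to s0
s0 | [a]ababaaa   read a → write _, move →, go to s1
s1 | _[a]babaaa   read a → write a, move ←, go to s0
s0 | [_]ababaaa
After 24 steps: state s0, head at 0, tape ababaaa.

state s0, head at 0, tape ababaaa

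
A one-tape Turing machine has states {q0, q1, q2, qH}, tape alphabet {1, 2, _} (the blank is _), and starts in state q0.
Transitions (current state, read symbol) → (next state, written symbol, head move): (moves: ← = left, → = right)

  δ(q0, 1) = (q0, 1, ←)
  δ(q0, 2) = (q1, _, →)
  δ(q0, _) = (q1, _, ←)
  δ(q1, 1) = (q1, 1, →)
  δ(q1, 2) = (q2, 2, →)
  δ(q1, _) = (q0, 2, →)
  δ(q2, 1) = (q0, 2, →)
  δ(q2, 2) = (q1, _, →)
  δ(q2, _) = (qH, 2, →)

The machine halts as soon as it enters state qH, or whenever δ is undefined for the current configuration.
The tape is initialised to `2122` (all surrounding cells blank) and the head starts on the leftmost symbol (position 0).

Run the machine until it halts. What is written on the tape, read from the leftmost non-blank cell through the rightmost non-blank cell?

q0 | [2]122___   read 2 → write _, move →, go to q1
q1 | _[1]22___   read 1 → write 1, move →, go to q1
q1 | _1[2]2___   read 2 → write 2, move →, go to q2
q2 | _12[2]___   read 2 → write _, move →, go to q1
q1 | _12_[_]__   read _ → write 2, move →, go to q0
q0 | _12_2[_]_   read _ → write _, move ←, go to q1
q1 | _12_[2]__   read 2 → write 2, move →, go to q2
q2 | _12_2[_]_   read _ → write 2, move →, go to qH
qH | _12_22[_]
The non-blank tape span at halt is 12_22.

12_22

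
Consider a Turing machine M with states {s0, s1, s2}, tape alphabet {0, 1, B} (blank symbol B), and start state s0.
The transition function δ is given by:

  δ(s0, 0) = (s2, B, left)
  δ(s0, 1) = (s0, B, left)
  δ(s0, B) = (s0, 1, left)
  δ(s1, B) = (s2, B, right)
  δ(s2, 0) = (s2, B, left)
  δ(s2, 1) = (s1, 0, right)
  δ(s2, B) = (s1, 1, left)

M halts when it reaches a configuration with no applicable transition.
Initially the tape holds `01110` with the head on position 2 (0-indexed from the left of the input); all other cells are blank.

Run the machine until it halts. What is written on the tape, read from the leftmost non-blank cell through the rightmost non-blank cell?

s0 | BB01[1]10   read 1 → write B, move left, go to s0
s0 | BB0[1]B10   read 1 → write B, move left, go to s0
s0 | BB[0]BB10   read 0 → write B, move left, go to s2
s2 | B[B]BBB10   read B → write 1, move left, go to s1
s1 | [B]1BBB10   read B → write B, move right, go to s2
s2 | B[1]BBB10   read 1 → write 0, move right, go to s1
s1 | B0[B]BB10   read B → write B, move right, go to s2
s2 | B0B[B]B10   read B → write 1, move left, go to s1
s1 | B0[B]1B10   read B → write B, move right, go to s2
s2 | B0B[1]B10   read 1 → write 0, move right, go to s1
s1 | B0B0[B]10   read B → write B, move right, go to s2
s2 | B0B0B[1]0   read 1 → write 0, move right, go to s1
s1 | B0B0B0[0]
The non-blank tape span at halt is 0B0B00.

0B0B00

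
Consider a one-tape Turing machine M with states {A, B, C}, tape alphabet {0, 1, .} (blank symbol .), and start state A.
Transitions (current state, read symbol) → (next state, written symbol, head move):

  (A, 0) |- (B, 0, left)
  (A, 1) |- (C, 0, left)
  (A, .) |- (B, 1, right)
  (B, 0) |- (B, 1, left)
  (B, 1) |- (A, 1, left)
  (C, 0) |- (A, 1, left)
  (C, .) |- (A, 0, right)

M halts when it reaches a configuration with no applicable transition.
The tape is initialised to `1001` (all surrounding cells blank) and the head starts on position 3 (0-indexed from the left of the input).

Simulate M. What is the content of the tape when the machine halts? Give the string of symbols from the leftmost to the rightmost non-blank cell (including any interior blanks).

state=A head=3 tape=...100[1]   (A,1)→(C,0,left)
state=C head=2 tape=...10[0]0   (C,0)→(A,1,left)
state=A head=1 tape=...1[0]10   (A,0)→(B,0,left)
state=B head=0 tape=...[1]010   (B,1)→(A,1,left)
state=A head=-1 tape=..[.]1010   (A,.)→(B,1,right)
state=B head=0 tape=..1[1]010   (B,1)→(A,1,left)
state=A head=-1 tape=..[1]1010   (A,1)→(C,0,left)
state=C head=-2 tape=.[.]01010   (C,.)→(A,0,right)
state=A head=-1 tape=.0[0]1010   (A,0)→(B,0,left)
state=B head=-2 tape=.[0]01010   (B,0)→(B,1,left)
state=B head=-3 tape=[.]101010
The non-blank tape span at halt is 101010.

101010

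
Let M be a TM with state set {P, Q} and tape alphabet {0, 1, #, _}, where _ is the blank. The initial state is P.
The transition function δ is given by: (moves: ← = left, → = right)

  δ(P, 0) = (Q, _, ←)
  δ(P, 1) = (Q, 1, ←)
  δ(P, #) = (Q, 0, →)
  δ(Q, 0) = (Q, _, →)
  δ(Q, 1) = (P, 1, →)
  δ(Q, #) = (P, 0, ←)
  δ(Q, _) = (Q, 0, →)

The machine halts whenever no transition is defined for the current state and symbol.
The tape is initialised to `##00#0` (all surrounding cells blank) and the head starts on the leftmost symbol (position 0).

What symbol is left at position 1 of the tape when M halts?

state=P head=0 tape=_[#]#00#0   (P,#)→(Q,0,→)
state=Q head=1 tape=_0[#]00#0   (Q,#)→(P,0,←)
state=P head=0 tape=_[0]000#0   (P,0)→(Q,_,←)
state=Q head=-1 tape=[_]_000#0   (Q,_)→(Q,0,→)
state=Q head=0 tape=0[_]000#0   (Q,_)→(Q,0,→)
state=Q head=1 tape=00[0]00#0   (Q,0)→(Q,_,→)
state=Q head=2 tape=00_[0]0#0   (Q,0)→(Q,_,→)
state=Q head=3 tape=00__[0]#0   (Q,0)→(Q,_,→)
state=Q head=4 tape=00___[#]0   (Q,#)→(P,0,←)
state=P head=3 tape=00__[_]00
Cell 1 holds _ when M halts.

_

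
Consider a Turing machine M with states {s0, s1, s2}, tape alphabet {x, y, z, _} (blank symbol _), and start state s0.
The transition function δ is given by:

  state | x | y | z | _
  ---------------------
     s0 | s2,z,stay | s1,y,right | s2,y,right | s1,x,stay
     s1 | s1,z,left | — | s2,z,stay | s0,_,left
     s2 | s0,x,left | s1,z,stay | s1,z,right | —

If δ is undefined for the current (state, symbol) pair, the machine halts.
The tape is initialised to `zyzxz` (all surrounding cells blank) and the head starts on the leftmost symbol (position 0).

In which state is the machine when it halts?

s2

s0 | [z]yzxz_   read z → write y, move right, go to s2
s2 | y[y]zxz_   read y → write z, move stay, go to s1
s1 | y[z]zxz_   read z → write z, move stay, go to s2
s2 | y[z]zxz_   read z → write z, move right, go to s1
s1 | yz[z]xz_   read z → write z, move stay, go to s2
s2 | yz[z]xz_   read z → write z, move right, go to s1
s1 | yzz[x]z_   read x → write z, move left, go to s1
s1 | yz[z]zz_   read z → write z, move stay, go to s2
s2 | yz[z]zz_   read z → write z, move right, go to s1
s1 | yzz[z]z_   read z → write z, move stay, go to s2
s2 | yzz[z]z_   read z → write z, move right, go to s1
s1 | yzzz[z]_   read z → write z, move stay, go to s2
s2 | yzzz[z]_   read z → write z, move right, go to s1
s1 | yzzzz[_]   read _ → write _, move left, go to s0
s0 | yzzz[z]_   read z → write y, move right, go to s2
s2 | yzzzy[_]
No transition is defined for (s2, _); M halts in state s2.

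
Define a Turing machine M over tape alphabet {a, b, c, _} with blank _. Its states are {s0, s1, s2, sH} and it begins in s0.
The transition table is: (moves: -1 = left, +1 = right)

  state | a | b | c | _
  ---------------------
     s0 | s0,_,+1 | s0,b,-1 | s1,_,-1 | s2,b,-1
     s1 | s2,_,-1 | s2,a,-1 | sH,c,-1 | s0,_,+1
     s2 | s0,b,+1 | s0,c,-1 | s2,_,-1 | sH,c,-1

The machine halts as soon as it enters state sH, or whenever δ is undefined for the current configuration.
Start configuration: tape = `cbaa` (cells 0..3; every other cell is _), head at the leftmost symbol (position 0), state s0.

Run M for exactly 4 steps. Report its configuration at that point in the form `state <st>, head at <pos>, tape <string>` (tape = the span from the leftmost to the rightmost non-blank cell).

state=s0 head=0 tape=__[c]baa   (s0,c)→(s1,_,-1)
state=s1 head=-1 tape=_[_]_baa   (s1,_)→(s0,_,+1)
state=s0 head=0 tape=__[_]baa   (s0,_)→(s2,b,-1)
state=s2 head=-1 tape=_[_]bbaa   (s2,_)→(sH,c,-1)
state=sH head=-2 tape=[_]cbbaa
After 4 steps: state sH, head at -2, tape cbbaa.

state sH, head at -2, tape cbbaa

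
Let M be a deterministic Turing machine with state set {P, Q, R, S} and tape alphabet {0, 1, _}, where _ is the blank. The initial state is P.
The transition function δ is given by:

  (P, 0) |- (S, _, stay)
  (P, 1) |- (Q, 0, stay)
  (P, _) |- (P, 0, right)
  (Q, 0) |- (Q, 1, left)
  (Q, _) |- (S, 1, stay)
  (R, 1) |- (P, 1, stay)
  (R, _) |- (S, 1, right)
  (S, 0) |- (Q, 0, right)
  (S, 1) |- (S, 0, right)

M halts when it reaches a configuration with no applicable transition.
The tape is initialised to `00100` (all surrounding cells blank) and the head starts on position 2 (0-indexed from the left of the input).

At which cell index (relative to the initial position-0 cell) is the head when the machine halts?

5

P | __00[1]00_   read 1 → write 0, move stay, go to Q
Q | __00[0]00_   read 0 → write 1, move left, go to Q
Q | __0[0]100_   read 0 → write 1, move left, go to Q
Q | __[0]1100_   read 0 → write 1, move left, go to Q
Q | _[_]11100_   read _ → write 1, move stay, go to S
S | _[1]11100_   read 1 → write 0, move right, go to S
S | _0[1]1100_   read 1 → write 0, move right, go to S
S | _00[1]100_   read 1 → write 0, move right, go to S
S | _000[1]00_   read 1 → write 0, move right, go to S
S | _0000[0]0_   read 0 → write 0, move right, go to Q
Q | _00000[0]_   read 0 → write 1, move left, go to Q
Q | _0000[0]1_   read 0 → write 1, move left, go to Q
Q | _000[0]11_   read 0 → write 1, move left, go to Q
Q | _00[0]111_   read 0 → write 1, move left, go to Q
Q | _0[0]1111_   read 0 → write 1, move left, go to Q
Q | _[0]11111_   read 0 → write 1, move left, go to Q
Q | [_]111111_   read _ → write 1, move stay, go to S
S | [1]111111_   read 1 → write 0, move right, go to S
S | 0[1]11111_   read 1 → write 0, move right, go to S
S | 00[1]1111_   read 1 → write 0, move right, go to S
S | 000[1]111_   read 1 → write 0, move right, go to S
S | 0000[1]11_   read 1 → write 0, move right, go to S
S | 00000[1]1_   read 1 → write 0, move right, go to S
S | 000000[1]_   read 1 → write 0, move right, go to S
S | 0000000[_]
At halt the head is at cell 5.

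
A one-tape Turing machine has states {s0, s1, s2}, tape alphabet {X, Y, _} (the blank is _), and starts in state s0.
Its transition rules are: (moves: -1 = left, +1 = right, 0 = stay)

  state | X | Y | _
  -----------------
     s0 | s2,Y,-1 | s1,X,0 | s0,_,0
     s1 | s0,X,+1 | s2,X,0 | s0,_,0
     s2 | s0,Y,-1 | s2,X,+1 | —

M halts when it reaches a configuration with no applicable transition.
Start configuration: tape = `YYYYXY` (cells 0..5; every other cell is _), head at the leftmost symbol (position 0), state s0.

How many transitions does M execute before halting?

13

state=s0 head=0 tape=_[Y]YYYXY   (s0,Y)→(s1,X,0)
state=s1 head=0 tape=_[X]YYYXY   (s1,X)→(s0,X,+1)
state=s0 head=1 tape=_X[Y]YYXY   (s0,Y)→(s1,X,0)
state=s1 head=1 tape=_X[X]YYXY   (s1,X)→(s0,X,+1)
state=s0 head=2 tape=_XX[Y]YXY   (s0,Y)→(s1,X,0)
state=s1 head=2 tape=_XX[X]YXY   (s1,X)→(s0,X,+1)
state=s0 head=3 tape=_XXX[Y]XY   (s0,Y)→(s1,X,0)
state=s1 head=3 tape=_XXX[X]XY   (s1,X)→(s0,X,+1)
state=s0 head=4 tape=_XXXX[X]Y   (s0,X)→(s2,Y,-1)
state=s2 head=3 tape=_XXX[X]YY   (s2,X)→(s0,Y,-1)
state=s0 head=2 tape=_XX[X]YYY   (s0,X)→(s2,Y,-1)
state=s2 head=1 tape=_X[X]YYYY   (s2,X)→(s0,Y,-1)
state=s0 head=0 tape=_[X]YYYYY   (s0,X)→(s2,Y,-1)
state=s2 head=-1 tape=[_]YYYYYY
M halts after 13 transitions.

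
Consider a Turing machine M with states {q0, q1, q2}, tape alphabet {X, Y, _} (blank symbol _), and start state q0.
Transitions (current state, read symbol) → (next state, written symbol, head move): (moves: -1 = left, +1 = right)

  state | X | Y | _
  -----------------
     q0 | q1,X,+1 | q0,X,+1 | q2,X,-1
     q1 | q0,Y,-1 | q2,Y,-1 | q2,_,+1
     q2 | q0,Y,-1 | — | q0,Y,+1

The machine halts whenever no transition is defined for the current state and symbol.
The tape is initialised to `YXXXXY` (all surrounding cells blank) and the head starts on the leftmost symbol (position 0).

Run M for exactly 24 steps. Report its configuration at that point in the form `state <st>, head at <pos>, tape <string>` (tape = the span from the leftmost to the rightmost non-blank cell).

state q0, head at 2, tape XXXXXYYY

state=q0 head=0 tape=__[Y]XXXXY   (q0,Y)→(q0,X,+1)
state=q0 head=1 tape=__X[X]XXXY   (q0,X)→(q1,X,+1)
state=q1 head=2 tape=__XX[X]XXY   (q1,X)→(q0,Y,-1)
state=q0 head=1 tape=__X[X]YXXY   (q0,X)→(q1,X,+1)
state=q1 head=2 tape=__XX[Y]XXY   (q1,Y)→(q2,Y,-1)
state=q2 head=1 tape=__X[X]YXXY   (q2,X)→(q0,Y,-1)
state=q0 head=0 tape=__[X]YYXXY   (q0,X)→(q1,X,+1)
state=q1 head=1 tape=__X[Y]YXXY   (q1,Y)→(q2,Y,-1)
state=q2 head=0 tape=__[X]YYXXY   (q2,X)→(q0,Y,-1)
state=q0 head=-1 tape=_[_]YYYXXY   (q0,_)→(q2,X,-1)
state=q2 head=-2 tape=[_]XYYYXXY   (q2,_)→(q0,Y,+1)
state=q0 head=-1 tape=Y[X]YYYXXY   (q0,X)→(q1,X,+1)
state=q1 head=0 tape=YX[Y]YYXXY   (q1,Y)→(q2,Y,-1)
state=q2 head=-1 tape=Y[X]YYYXXY   (q2,X)→(q0,Y,-1)
state=q0 head=-2 tape=[Y]YYYYXXY   (q0,Y)→(q0,X,+1)
state=q0 head=-1 tape=X[Y]YYYXXY   (q0,Y)→(q0,X,+1)
state=q0 head=0 tape=XX[Y]YYXXY   (q0,Y)→(q0,X,+1)
state=q0 head=1 tape=XXX[Y]YXXY   (q0,Y)→(q0,X,+1)
state=q0 head=2 tape=XXXX[Y]XXY   (q0,Y)→(q0,X,+1)
state=q0 head=3 tape=XXXXX[X]XY   (q0,X)→(q1,X,+1)
state=q1 head=4 tape=XXXXXX[X]Y   (q1,X)→(q0,Y,-1)
state=q0 head=3 tape=XXXXX[X]YY   (q0,X)→(q1,X,+1)
state=q1 head=4 tape=XXXXXX[Y]Y   (q1,Y)→(q2,Y,-1)
state=q2 head=3 tape=XXXXX[X]YY   (q2,X)→(q0,Y,-1)
state=q0 head=2 tape=XXXX[X]YYY
After 24 steps: state q0, head at 2, tape XXXXXYYY.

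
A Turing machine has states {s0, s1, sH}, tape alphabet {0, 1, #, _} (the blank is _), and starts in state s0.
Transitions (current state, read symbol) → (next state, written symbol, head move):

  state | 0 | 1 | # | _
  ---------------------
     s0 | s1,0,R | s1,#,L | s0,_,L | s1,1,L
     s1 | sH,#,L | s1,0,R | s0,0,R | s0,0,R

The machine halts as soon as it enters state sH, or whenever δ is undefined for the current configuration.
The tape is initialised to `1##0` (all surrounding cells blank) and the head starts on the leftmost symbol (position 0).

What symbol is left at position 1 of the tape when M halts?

0

s0 | _[1]##0__   read 1 → write #, move L, go to s1
s1 | [_]###0__   read _ → write 0, move R, go to s0
s0 | 0[#]##0__   read # → write _, move L, go to s0
s0 | [0]_##0__   read 0 → write 0, move R, go to s1
s1 | 0[_]##0__   read _ → write 0, move R, go to s0
s0 | 00[#]#0__   read # → write _, move L, go to s0
s0 | 0[0]_#0__   read 0 → write 0, move R, go to s1
s1 | 00[_]#0__   read _ → write 0, move R, go to s0
s0 | 000[#]0__   read # → write _, move L, go to s0
s0 | 00[0]_0__   read 0 → write 0, move R, go to s1
s1 | 000[_]0__   read _ → write 0, move R, go to s0
s0 | 0000[0]__   read 0 → write 0, move R, go to s1
s1 | 00000[_]_   read _ → write 0, move R, go to s0
s0 | 000000[_]   read _ → write 1, move L, go to s1
s1 | 00000[0]1   read 0 → write #, move L, go to sH
sH | 0000[0]#1
Cell 1 holds 0 when M halts.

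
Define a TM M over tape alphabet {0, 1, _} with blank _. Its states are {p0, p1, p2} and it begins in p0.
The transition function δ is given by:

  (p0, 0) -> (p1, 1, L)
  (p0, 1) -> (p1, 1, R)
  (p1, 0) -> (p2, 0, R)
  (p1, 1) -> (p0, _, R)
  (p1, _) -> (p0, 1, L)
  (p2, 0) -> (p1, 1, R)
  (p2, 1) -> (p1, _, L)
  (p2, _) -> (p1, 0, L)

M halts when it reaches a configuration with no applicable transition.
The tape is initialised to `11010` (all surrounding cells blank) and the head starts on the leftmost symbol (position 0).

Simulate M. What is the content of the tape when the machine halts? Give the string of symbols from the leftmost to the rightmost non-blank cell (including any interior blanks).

1_1_1

p0 | [1]1010__   read 1 → write 1, move R, go to p1
p1 | 1[1]010__   read 1 → write _, move R, go to p0
p0 | 1_[0]10__   read 0 → write 1, move L, go to p1
p1 | 1[_]110__   read _ → write 1, move L, go to p0
p0 | [1]1110__   read 1 → write 1, move R, go to p1
p1 | 1[1]110__   read 1 → write _, move R, go to p0
p0 | 1_[1]10__   read 1 → write 1, move R, go to p1
p1 | 1_1[1]0__   read 1 → write _, move R, go to p0
p0 | 1_1_[0]__   read 0 → write 1, move L, go to p1
p1 | 1_1[_]1__   read _ → write 1, move L, go to p0
p0 | 1_[1]11__   read 1 → write 1, move R, go to p1
p1 | 1_1[1]1__   read 1 → write _, move R, go to p0
p0 | 1_1_[1]__   read 1 → write 1, move R, go to p1
p1 | 1_1_1[_]_   read _ → write 1, move L, go to p0
p0 | 1_1_[1]1_   read 1 → write 1, move R, go to p1
p1 | 1_1_1[1]_   read 1 → write _, move R, go to p0
p0 | 1_1_1_[_]
The non-blank tape span at halt is 1_1_1.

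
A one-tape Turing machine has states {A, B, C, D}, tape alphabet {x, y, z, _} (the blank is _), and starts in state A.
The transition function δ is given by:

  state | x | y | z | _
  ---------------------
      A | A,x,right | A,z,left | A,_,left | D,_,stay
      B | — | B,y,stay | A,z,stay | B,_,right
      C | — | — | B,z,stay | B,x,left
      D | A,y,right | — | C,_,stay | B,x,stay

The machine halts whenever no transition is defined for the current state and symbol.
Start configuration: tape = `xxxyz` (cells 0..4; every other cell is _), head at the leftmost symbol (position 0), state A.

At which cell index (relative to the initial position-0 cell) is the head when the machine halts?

state=A head=0 tape=[x]xxyz   (A,x)→(A,x,right)
state=A head=1 tape=x[x]xyz   (A,x)→(A,x,right)
state=A head=2 tape=xx[x]yz   (A,x)→(A,x,right)
state=A head=3 tape=xxx[y]z   (A,y)→(A,z,left)
state=A head=2 tape=xx[x]zz   (A,x)→(A,x,right)
state=A head=3 tape=xxx[z]z   (A,z)→(A,_,left)
state=A head=2 tape=xx[x]_z   (A,x)→(A,x,right)
state=A head=3 tape=xxx[_]z   (A,_)→(D,_,stay)
state=D head=3 tape=xxx[_]z   (D,_)→(B,x,stay)
state=B head=3 tape=xxx[x]z
At halt the head is at cell 3.

3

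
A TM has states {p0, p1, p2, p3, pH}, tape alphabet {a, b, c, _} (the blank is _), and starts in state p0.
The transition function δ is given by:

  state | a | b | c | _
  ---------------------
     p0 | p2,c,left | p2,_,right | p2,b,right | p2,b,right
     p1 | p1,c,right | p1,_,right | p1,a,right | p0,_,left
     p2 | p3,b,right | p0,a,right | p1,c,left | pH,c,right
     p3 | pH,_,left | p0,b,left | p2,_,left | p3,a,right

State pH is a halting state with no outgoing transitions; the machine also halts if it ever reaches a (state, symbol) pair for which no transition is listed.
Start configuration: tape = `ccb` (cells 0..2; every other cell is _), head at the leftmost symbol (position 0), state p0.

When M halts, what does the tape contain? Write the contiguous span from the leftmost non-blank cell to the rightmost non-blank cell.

state=p0 head=0 tape=[c]cb__   (p0,c)→(p2,b,right)
state=p2 head=1 tape=b[c]b__   (p2,c)→(p1,c,left)
state=p1 head=0 tape=[b]cb__   (p1,b)→(p1,_,right)
state=p1 head=1 tape=_[c]b__   (p1,c)→(p1,a,right)
state=p1 head=2 tape=_a[b]__   (p1,b)→(p1,_,right)
state=p1 head=3 tape=_a_[_]_   (p1,_)→(p0,_,left)
state=p0 head=2 tape=_a[_]__   (p0,_)→(p2,b,right)
state=p2 head=3 tape=_ab[_]_   (p2,_)→(pH,c,right)
state=pH head=4 tape=_abc[_]
The non-blank tape span at halt is abc.

abc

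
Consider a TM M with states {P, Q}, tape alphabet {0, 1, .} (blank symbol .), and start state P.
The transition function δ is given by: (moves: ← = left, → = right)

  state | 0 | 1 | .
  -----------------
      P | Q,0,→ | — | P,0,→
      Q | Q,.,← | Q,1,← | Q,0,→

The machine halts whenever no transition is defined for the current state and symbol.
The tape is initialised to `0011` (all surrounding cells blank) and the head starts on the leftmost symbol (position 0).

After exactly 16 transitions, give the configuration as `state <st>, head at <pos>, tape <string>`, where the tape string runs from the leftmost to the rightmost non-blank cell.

state Q, head at 0, tape 000.11

state=P head=0 tape=..[0]011   (P,0)→(Q,0,→)
state=Q head=1 tape=..0[0]11   (Q,0)→(Q,.,←)
state=Q head=0 tape=..[0].11   (Q,0)→(Q,.,←)
state=Q head=-1 tape=.[.]..11   (Q,.)→(Q,0,→)
state=Q head=0 tape=.0[.].11   (Q,.)→(Q,0,→)
state=Q head=1 tape=.00[.]11   (Q,.)→(Q,0,→)
state=Q head=2 tape=.000[1]1   (Q,1)→(Q,1,←)
state=Q head=1 tape=.00[0]11   (Q,0)→(Q,.,←)
state=Q head=0 tape=.0[0].11   (Q,0)→(Q,.,←)
state=Q head=-1 tape=.[0]..11   (Q,0)→(Q,.,←)
state=Q head=-2 tape=[.]...11   (Q,.)→(Q,0,→)
state=Q head=-1 tape=0[.]..11   (Q,.)→(Q,0,→)
state=Q head=0 tape=00[.].11   (Q,.)→(Q,0,→)
state=Q head=1 tape=000[.]11   (Q,.)→(Q,0,→)
state=Q head=2 tape=0000[1]1   (Q,1)→(Q,1,←)
state=Q head=1 tape=000[0]11   (Q,0)→(Q,.,←)
state=Q head=0 tape=00[0].11
After 16 steps: state Q, head at 0, tape 000.11.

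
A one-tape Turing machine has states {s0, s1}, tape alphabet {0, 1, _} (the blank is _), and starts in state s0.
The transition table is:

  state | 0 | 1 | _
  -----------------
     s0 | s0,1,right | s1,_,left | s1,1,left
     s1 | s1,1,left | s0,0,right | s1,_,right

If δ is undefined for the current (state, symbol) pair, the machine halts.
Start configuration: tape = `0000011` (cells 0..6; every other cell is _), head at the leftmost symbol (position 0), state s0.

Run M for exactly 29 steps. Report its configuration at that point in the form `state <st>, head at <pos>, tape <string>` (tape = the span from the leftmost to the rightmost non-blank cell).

state s1, head at -1, tape 1____11

s0 | _[0]000011   read 0 → write 1, move right, go to s0
s0 | _1[0]00011   read 0 → write 1, move right, go to s0
s0 | _11[0]0011   read 0 → write 1, move right, go to s0
s0 | _111[0]011   read 0 → write 1, move right, go to s0
s0 | _1111[0]11   read 0 → write 1, move right, go to s0
s0 | _11111[1]1   read 1 → write _, move left, go to s1
s1 | _1111[1]_1   read 1 → write 0, move right, go to s0
s0 | _11110[_]1   read _ → write 1, move left, go to s1
s1 | _1111[0]11   read 0 → write 1, move left, go to s1
s1 | _111[1]111   read 1 → write 0, move right, go to s0
s0 | _1110[1]11   read 1 → write _, move left, go to s1
s1 | _111[0]_11   read 0 → write 1, move left, go to s1
s1 | _11[1]1_11   read 1 → write 0, move right, go to s0
s0 | _110[1]_11   read 1 → write _, move left, go to s1
s1 | _11[0]__11   read 0 → write 1, move left, go to s1
s1 | _1[1]1__11   read 1 → write 0, move right, go to s0
s0 | _10[1]__11   read 1 → write _, move left, go to s1
s1 | _1[0]___11   read 0 → write 1, move left, go to s1
s1 | _[1]1___11   read 1 → write 0, move right, go to s0
s0 | _0[1]___11   read 1 → write _, move left, go to s1
s1 | _[0]____11   read 0 → write 1, move left, go to s1
s1 | [_]1____11   read _ → write _, move right, go to s1
s1 | _[1]____11   read 1 → write 0, move right, go to s0
s0 | _0[_]___11   read _ → write 1, move left, go to s1
s1 | _[0]1___11   read 0 → write 1, move left, go to s1
s1 | [_]11___11   read _ → write _, move right, go to s1
s1 | _[1]1___11   read 1 → write 0, move right, go to s0
s0 | _0[1]___11   read 1 → write _, move left, go to s1
s1 | _[0]____11   read 0 → write 1, move left, go to s1
s1 | [_]1____11
After 29 steps: state s1, head at -1, tape 1____11.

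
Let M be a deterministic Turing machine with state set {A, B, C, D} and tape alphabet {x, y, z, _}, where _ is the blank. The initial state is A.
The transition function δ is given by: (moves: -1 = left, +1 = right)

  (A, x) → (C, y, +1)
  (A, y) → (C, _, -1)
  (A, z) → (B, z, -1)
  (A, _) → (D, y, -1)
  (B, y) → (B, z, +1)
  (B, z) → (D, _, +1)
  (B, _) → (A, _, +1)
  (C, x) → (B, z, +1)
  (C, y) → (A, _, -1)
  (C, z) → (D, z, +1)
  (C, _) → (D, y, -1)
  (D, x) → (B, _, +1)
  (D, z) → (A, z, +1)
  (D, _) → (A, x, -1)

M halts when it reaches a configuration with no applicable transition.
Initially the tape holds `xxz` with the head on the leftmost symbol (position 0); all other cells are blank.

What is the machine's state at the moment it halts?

B

state=A head=0 tape=[x]xz_   (A,x)→(C,y,+1)
state=C head=1 tape=y[x]z_   (C,x)→(B,z,+1)
state=B head=2 tape=yz[z]_   (B,z)→(D,_,+1)
state=D head=3 tape=yz_[_]   (D,_)→(A,x,-1)
state=A head=2 tape=yz[_]x   (A,_)→(D,y,-1)
state=D head=1 tape=y[z]yx   (D,z)→(A,z,+1)
state=A head=2 tape=yz[y]x   (A,y)→(C,_,-1)
state=C head=1 tape=y[z]_x   (C,z)→(D,z,+1)
state=D head=2 tape=yz[_]x   (D,_)→(A,x,-1)
state=A head=1 tape=y[z]xx   (A,z)→(B,z,-1)
state=B head=0 tape=[y]zxx   (B,y)→(B,z,+1)
state=B head=1 tape=z[z]xx   (B,z)→(D,_,+1)
state=D head=2 tape=z_[x]x   (D,x)→(B,_,+1)
state=B head=3 tape=z__[x]
No transition is defined for (B, x); M halts in state B.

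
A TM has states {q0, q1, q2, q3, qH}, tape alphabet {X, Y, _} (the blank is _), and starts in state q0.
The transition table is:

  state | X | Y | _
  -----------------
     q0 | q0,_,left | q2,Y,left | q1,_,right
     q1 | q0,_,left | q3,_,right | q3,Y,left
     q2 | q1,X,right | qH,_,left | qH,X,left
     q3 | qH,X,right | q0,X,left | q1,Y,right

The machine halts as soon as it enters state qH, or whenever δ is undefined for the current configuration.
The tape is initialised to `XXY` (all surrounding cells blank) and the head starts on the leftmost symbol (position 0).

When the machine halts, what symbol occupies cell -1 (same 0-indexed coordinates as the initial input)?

q0 | _[X]XY   read X → write _, move left, go to q0
q0 | [_]_XY   read _ → write _, move right, go to q1
q1 | _[_]XY   read _ → write Y, move left, go to q3
q3 | [_]YXY   read _ → write Y, move right, go to q1
q1 | Y[Y]XY   read Y → write _, move right, go to q3
q3 | Y_[X]Y   read X → write X, move right, go to qH
qH | Y_X[Y]
Cell -1 holds Y when M halts.

Y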